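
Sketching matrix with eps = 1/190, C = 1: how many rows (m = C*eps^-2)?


1/eps = 190.
(1/eps)^2 = 36100.
m = 1*36100 = 36100.

36100


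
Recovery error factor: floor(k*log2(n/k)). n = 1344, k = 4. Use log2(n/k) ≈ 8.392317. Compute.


log2(n/k) = log2(1344/4) ≈ 8.392317.
k*log2(n/k) ≈ 4*8.392317 = 33.569268.
floor(33.569268) = 33.

33


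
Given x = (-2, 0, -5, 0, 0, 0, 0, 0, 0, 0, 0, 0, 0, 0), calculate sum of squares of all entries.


Non-zero entries: [(0, -2), (2, -5)]
Squares: [4, 25]
||x||_2^2 = sum = 29.

29


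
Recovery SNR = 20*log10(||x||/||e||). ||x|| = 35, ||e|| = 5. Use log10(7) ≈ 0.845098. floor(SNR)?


||x||/||e|| = 35/5 = 7.
log10(7) ≈ 0.845098.
20*log10(||x||/||e||) ≈ 20*0.845098 = 16.90196.
floor(16.90196) = 16.

16


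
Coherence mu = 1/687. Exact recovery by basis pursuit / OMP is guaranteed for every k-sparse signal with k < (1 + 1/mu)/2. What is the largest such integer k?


1/mu = 687.
1 + 1/mu = 688.
(1 + 1/mu)/2 = 344 is an integer and the inequality is strict, so k_max = 344 - 1 = 343.

343


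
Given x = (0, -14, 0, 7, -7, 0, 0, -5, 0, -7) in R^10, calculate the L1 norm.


Non-zero entries: [(1, -14), (3, 7), (4, -7), (7, -5), (9, -7)]
Absolute values: [14, 7, 7, 5, 7]
||x||_1 = sum = 40.

40


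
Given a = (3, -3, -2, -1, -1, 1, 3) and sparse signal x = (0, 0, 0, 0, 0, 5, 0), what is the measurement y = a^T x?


Non-zero terms: ['1*5']
Products: [5]
y = sum = 5.

5


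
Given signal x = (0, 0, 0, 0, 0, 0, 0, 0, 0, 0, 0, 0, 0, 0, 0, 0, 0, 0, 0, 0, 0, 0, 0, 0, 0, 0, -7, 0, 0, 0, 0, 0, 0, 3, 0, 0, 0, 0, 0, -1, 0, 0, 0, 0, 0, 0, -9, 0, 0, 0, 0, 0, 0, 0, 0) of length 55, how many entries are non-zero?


Non-zero positions: [26, 33, 39, 46].
Sparsity = 4.

4


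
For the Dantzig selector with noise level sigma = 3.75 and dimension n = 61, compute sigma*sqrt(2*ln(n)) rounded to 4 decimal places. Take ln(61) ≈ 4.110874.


ln(61) ≈ 4.110874.
2*ln(n) ≈ 8.221748.
sqrt(2*ln(n)) ≈ sqrt(8.221748) ≈ 2.867359.
threshold ≈ 3.75*2.867359 = 10.75259625 ≈ 10.7526.

10.7526


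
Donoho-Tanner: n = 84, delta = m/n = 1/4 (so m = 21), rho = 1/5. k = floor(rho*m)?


m = 1/4*84 = 21.
rho = 1/5.
rho*m = 1/5*21 = 4.2.
k = floor(4.2) = 4.

4


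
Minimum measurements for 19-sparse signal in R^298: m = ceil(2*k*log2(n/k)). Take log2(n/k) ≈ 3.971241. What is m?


log2(n/k) = log2(298/19) ≈ 3.971241.
2*k*log2(n/k) ≈ 2*19*3.971241 = 150.907158.
m = ceil(150.907158) = 151.

151


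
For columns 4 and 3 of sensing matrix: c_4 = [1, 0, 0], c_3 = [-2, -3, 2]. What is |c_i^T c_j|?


Inner product: 1*-2 + 0*-3 + 0*2
Products: [-2, 0, 0]
Sum = -2.
|dot| = 2.

2


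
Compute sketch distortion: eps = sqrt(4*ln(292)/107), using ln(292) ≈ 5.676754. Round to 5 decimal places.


ln(292) ≈ 5.676754.
4*ln(N)/m ≈ 4*5.676754/107 ≈ 0.2122151.
eps = sqrt(0.2122151) ≈ 0.4606681 ≈ 0.46067.

0.46067


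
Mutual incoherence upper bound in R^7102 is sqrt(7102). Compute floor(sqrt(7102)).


84^2 = 7056 <= 7102 < 7225 = 85^2, so 84 <= sqrt(7102) < 85.
floor(sqrt(7102)) = 84.

84


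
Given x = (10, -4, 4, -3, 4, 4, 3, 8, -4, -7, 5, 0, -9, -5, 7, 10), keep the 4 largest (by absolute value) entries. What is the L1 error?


Sorted |x_i| descending: [10, 10, 9, 8, 7, 7, 5, 5, 4, 4, 4, 4, 4, 3, 3, 0]
Keep top 4: [10, 10, 9, 8]
Tail entries: [7, 7, 5, 5, 4, 4, 4, 4, 4, 3, 3, 0]
L1 error = sum of tail = 50.

50


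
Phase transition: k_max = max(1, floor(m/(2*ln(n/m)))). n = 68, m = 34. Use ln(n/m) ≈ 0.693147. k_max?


n/m = 68/34 = 2.
ln(n/m) ≈ 0.693147.
2*ln(n/m) ≈ 1.386294.
m/(2*ln(n/m)) ≈ 34/1.386294 ≈ 24.5258.
floor = 24.
k_max = max(1, 24) = 24.

24


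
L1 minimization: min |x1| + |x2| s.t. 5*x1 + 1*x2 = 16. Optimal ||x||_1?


Axis intercepts:
  x1 = 16/5, x2 = 0: L1 = 16/5
  x1 = 0, x2 = 16: L1 = 16
x* = (16/5, 0)
||x*||_1 = 16/5.

16/5


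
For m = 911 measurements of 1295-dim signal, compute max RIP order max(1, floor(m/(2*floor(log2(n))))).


floor(log2(1295)) = 10.
2*10 = 20.
m/(2*floor(log2(n))) = 911/20 ≈ 45.55.
floor = 45.
k = max(1, 45) = 45.

45


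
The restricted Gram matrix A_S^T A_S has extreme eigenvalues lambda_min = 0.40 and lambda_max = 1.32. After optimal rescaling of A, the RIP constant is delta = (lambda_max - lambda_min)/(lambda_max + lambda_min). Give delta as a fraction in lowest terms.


lambda_max - lambda_min = 1.32 - 0.40 = 0.92.
lambda_max + lambda_min = 1.32 + 0.40 = 1.72.
delta = 0.92/1.72 = 92/172 = 23/43.

23/43


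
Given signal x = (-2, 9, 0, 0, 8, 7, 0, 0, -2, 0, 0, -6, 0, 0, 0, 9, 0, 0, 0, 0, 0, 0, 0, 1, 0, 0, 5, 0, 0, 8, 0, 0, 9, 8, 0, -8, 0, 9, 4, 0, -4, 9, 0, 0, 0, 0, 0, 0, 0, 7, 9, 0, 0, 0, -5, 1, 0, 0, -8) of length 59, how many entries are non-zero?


Non-zero positions: [0, 1, 4, 5, 8, 11, 15, 23, 26, 29, 32, 33, 35, 37, 38, 40, 41, 49, 50, 54, 55, 58].
Sparsity = 22.

22


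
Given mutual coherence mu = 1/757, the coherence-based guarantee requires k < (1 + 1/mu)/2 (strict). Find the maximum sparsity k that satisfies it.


1/mu = 757.
1 + 1/mu = 758.
(1 + 1/mu)/2 = 379 is an integer and the inequality is strict, so k_max = 379 - 1 = 378.

378


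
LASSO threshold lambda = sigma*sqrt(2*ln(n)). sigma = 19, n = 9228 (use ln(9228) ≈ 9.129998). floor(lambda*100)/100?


ln(9228) ≈ 9.129998.
2*ln(n) ≈ 18.259996.
sqrt(2*ln(n)) ≈ sqrt(18.259996) ≈ 4.273172.
lambda ≈ 19*4.273172 = 81.190268.
floor(lambda*100)/100 = 81.19.

81.19


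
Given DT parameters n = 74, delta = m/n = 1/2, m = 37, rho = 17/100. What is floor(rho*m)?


m = 1/2*74 = 37.
rho = 17/100.
rho*m = 17/100*37 = 6.29.
k = floor(6.29) = 6.

6


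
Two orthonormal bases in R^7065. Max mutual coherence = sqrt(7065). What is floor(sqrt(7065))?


84^2 = 7056 <= 7065 < 7225 = 85^2, so 84 <= sqrt(7065) < 85.
floor(sqrt(7065)) = 84.

84


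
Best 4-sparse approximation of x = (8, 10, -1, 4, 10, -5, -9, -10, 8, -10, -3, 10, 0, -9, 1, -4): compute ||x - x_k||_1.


Sorted |x_i| descending: [10, 10, 10, 10, 10, 9, 9, 8, 8, 5, 4, 4, 3, 1, 1, 0]
Keep top 4: [10, 10, 10, 10]
Tail entries: [10, 9, 9, 8, 8, 5, 4, 4, 3, 1, 1, 0]
L1 error = sum of tail = 62.

62


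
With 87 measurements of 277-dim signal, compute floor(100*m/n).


100*m/n = 100*87/277 ≈ 31.4079.
floor = 31.

31


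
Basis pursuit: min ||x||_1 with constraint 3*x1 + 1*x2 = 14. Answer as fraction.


Axis intercepts:
  x1 = 14/3, x2 = 0: L1 = 14/3
  x1 = 0, x2 = 14: L1 = 14
x* = (14/3, 0)
||x*||_1 = 14/3.

14/3


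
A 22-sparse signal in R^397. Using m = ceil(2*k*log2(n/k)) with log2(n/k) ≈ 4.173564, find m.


log2(n/k) = log2(397/22) ≈ 4.173564.
2*k*log2(n/k) ≈ 2*22*4.173564 = 183.636816.
m = ceil(183.636816) = 184.

184


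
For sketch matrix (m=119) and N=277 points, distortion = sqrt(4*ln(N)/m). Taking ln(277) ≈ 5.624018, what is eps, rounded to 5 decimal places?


ln(277) ≈ 5.624018.
4*ln(N)/m ≈ 4*5.624018/119 ≈ 0.18904262.
eps = sqrt(0.18904262) ≈ 0.4347903 ≈ 0.43479.

0.43479


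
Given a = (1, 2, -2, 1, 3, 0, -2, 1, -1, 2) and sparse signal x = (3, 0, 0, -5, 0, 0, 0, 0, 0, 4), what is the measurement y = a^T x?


Non-zero terms: ['1*3', '1*-5', '2*4']
Products: [3, -5, 8]
y = sum = 6.

6


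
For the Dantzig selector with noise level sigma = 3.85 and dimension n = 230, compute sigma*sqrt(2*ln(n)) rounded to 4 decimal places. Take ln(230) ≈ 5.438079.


ln(230) ≈ 5.438079.
2*ln(n) ≈ 10.876158.
sqrt(2*ln(n)) ≈ sqrt(10.876158) ≈ 3.297902.
threshold ≈ 3.85*3.297902 = 12.6969227 ≈ 12.6969.

12.6969


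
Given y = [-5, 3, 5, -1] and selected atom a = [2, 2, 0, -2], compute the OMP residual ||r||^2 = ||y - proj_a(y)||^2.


a^T a = 12.
a^T y = -2.
coeff = -2/12 = -1/6.
||r||^2 = 179/3.

179/3


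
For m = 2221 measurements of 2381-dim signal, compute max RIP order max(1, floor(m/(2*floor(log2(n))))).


floor(log2(2381)) = 11.
2*11 = 22.
m/(2*floor(log2(n))) = 2221/22 ≈ 100.9545.
floor = 100.
k = max(1, 100) = 100.

100


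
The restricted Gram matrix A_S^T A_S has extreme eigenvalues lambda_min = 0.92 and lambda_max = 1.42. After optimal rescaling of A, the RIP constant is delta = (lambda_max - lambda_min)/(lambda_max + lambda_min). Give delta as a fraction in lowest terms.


lambda_max - lambda_min = 1.42 - 0.92 = 0.50.
lambda_max + lambda_min = 1.42 + 0.92 = 2.34.
delta = 0.50/2.34 = 50/234 = 25/117.

25/117


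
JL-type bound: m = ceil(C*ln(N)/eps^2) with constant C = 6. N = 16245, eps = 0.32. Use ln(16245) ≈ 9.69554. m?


ln(16245) ≈ 9.69554.
eps^2 = 0.32^2 = 0.1024.
C*ln(N)/eps^2 ≈ 6*9.69554/0.1024 ≈ 568.098.
m = ceil(568.098) = 569.

569


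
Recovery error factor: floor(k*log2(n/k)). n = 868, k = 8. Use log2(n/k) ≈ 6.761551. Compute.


log2(n/k) = log2(868/8) ≈ 6.761551.
k*log2(n/k) ≈ 8*6.761551 = 54.092408.
floor(54.092408) = 54.

54


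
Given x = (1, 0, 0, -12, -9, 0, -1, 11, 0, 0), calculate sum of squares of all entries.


Non-zero entries: [(0, 1), (3, -12), (4, -9), (6, -1), (7, 11)]
Squares: [1, 144, 81, 1, 121]
||x||_2^2 = sum = 348.

348


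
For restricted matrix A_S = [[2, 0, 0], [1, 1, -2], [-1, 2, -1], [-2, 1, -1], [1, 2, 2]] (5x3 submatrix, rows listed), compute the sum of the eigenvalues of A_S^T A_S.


Sum of eigenvalues of A_S^T A_S = trace(A_S^T A_S) = sum of squared column norms of A_S.
A_S^T A_S diagonal: [11, 10, 10].
trace = 11 + 10 + 10 = 31.

31


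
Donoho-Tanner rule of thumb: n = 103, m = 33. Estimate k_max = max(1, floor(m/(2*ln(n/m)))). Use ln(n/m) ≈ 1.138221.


n/m = 103/33.
ln(n/m) ≈ 1.138221.
2*ln(n/m) ≈ 2.276442.
m/(2*ln(n/m)) ≈ 33/2.276442 ≈ 14.4963.
floor = 14.
k_max = max(1, 14) = 14.

14


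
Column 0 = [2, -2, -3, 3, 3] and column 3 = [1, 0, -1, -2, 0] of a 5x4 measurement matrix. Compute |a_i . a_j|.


Inner product: 2*1 + -2*0 + -3*-1 + 3*-2 + 3*0
Products: [2, 0, 3, -6, 0]
Sum = -1.
|dot| = 1.

1


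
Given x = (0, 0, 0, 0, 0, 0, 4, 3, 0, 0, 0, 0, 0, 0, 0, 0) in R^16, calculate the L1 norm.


Non-zero entries: [(6, 4), (7, 3)]
Absolute values: [4, 3]
||x||_1 = sum = 7.

7


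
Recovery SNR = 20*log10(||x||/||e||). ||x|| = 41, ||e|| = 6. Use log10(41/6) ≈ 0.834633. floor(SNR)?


||x||/||e|| = 41/6.
log10(41/6) ≈ 0.834633.
20*log10(||x||/||e||) ≈ 20*0.834633 = 16.69266.
floor(16.69266) = 16.

16


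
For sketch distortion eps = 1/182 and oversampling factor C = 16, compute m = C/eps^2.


1/eps = 182.
(1/eps)^2 = 33124.
m = 16*33124 = 529984.

529984


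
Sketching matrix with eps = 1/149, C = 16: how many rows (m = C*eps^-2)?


1/eps = 149.
(1/eps)^2 = 22201.
m = 16*22201 = 355216.

355216


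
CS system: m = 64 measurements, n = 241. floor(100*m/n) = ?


100*m/n = 100*64/241 ≈ 26.556.
floor = 26.

26


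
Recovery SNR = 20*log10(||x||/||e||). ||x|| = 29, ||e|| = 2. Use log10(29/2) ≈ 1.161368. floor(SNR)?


||x||/||e|| = 29/2.
log10(29/2) ≈ 1.161368.
20*log10(||x||/||e||) ≈ 20*1.161368 = 23.22736.
floor(23.22736) = 23.

23


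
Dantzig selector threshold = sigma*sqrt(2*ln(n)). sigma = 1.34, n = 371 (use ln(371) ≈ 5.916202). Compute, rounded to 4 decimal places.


ln(371) ≈ 5.916202.
2*ln(n) ≈ 11.832404.
sqrt(2*ln(n)) ≈ sqrt(11.832404) ≈ 3.439826.
threshold ≈ 1.34*3.439826 = 4.60936684 ≈ 4.6094.

4.6094


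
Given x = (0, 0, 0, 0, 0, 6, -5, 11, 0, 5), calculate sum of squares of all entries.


Non-zero entries: [(5, 6), (6, -5), (7, 11), (9, 5)]
Squares: [36, 25, 121, 25]
||x||_2^2 = sum = 207.

207


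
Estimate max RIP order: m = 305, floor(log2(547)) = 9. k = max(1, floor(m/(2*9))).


floor(log2(547)) = 9.
2*9 = 18.
m/(2*floor(log2(n))) = 305/18 ≈ 16.9444.
floor = 16.
k = max(1, 16) = 16.

16


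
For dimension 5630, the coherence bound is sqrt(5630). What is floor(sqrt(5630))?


75^2 = 5625 <= 5630 < 5776 = 76^2, so 75 <= sqrt(5630) < 76.
floor(sqrt(5630)) = 75.

75


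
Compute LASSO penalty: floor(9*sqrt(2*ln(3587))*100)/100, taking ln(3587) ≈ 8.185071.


ln(3587) ≈ 8.185071.
2*ln(n) ≈ 16.370142.
sqrt(2*ln(n)) ≈ sqrt(16.370142) ≈ 4.046003.
lambda ≈ 9*4.046003 = 36.414027.
floor(lambda*100)/100 = 36.41.

36.41


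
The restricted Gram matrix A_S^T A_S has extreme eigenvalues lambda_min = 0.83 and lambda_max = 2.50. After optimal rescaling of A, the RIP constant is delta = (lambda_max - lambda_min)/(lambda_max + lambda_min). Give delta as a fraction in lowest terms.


lambda_max - lambda_min = 2.50 - 0.83 = 1.67.
lambda_max + lambda_min = 2.50 + 0.83 = 3.33.
delta = 1.67/3.33 = 167/333.

167/333


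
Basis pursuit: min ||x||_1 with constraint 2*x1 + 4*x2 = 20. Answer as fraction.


Axis intercepts:
  x1 = 10, x2 = 0: L1 = 10
  x1 = 0, x2 = 5: L1 = 5
x* = (0, 5)
||x*||_1 = 5.

5


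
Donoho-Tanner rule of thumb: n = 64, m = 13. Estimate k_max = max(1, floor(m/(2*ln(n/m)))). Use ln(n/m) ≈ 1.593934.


n/m = 64/13.
ln(n/m) ≈ 1.593934.
2*ln(n/m) ≈ 3.187868.
m/(2*ln(n/m)) ≈ 13/3.187868 ≈ 4.078.
floor = 4.
k_max = max(1, 4) = 4.

4


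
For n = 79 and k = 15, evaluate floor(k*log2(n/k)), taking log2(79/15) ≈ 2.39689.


log2(n/k) = log2(79/15) ≈ 2.39689.
k*log2(n/k) ≈ 15*2.39689 = 35.95335.
floor(35.95335) = 35.

35


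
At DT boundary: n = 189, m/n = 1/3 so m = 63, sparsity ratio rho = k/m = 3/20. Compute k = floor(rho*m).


m = 1/3*189 = 63.
rho = 3/20.
rho*m = 3/20*63 = 9.45.
k = floor(9.45) = 9.

9


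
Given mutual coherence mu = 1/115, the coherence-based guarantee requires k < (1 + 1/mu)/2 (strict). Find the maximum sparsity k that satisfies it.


1/mu = 115.
1 + 1/mu = 116.
(1 + 1/mu)/2 = 58 is an integer and the inequality is strict, so k_max = 58 - 1 = 57.

57


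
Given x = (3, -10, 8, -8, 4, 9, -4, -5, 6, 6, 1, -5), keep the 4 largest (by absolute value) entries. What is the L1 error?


Sorted |x_i| descending: [10, 9, 8, 8, 6, 6, 5, 5, 4, 4, 3, 1]
Keep top 4: [10, 9, 8, 8]
Tail entries: [6, 6, 5, 5, 4, 4, 3, 1]
L1 error = sum of tail = 34.

34


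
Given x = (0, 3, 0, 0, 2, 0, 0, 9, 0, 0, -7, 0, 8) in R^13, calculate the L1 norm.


Non-zero entries: [(1, 3), (4, 2), (7, 9), (10, -7), (12, 8)]
Absolute values: [3, 2, 9, 7, 8]
||x||_1 = sum = 29.

29


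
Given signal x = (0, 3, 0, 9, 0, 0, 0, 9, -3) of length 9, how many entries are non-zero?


Non-zero positions: [1, 3, 7, 8].
Sparsity = 4.

4


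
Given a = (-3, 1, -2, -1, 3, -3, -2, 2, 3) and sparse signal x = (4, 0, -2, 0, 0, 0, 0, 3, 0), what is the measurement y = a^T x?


Non-zero terms: ['-3*4', '-2*-2', '2*3']
Products: [-12, 4, 6]
y = sum = -2.

-2


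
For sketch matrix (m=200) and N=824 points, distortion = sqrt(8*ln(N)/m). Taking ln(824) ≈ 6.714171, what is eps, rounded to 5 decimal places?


ln(824) ≈ 6.714171.
8*ln(N)/m ≈ 8*6.714171/200 ≈ 0.26856684.
eps = sqrt(0.26856684) ≈ 0.5182343 ≈ 0.51823.

0.51823


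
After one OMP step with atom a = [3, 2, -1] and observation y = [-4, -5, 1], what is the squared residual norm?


a^T a = 14.
a^T y = -23.
coeff = -23/14 = -23/14.
||r||^2 = 59/14.

59/14


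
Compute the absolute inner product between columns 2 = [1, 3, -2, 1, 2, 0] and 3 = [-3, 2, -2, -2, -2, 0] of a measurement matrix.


Inner product: 1*-3 + 3*2 + -2*-2 + 1*-2 + 2*-2 + 0*0
Products: [-3, 6, 4, -2, -4, 0]
Sum = 1.
|dot| = 1.

1


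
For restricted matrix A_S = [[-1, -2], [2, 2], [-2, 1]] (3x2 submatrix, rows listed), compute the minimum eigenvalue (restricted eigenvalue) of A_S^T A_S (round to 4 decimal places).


A_S^T A_S = [[9, 4], [4, 9]].
trace = 18.
det = 65.
disc = trace^2 - 4*det = 324 - 4*65 = 64.
sqrt(64) = 8.
lam_min = (18 - 8)/2 = 5 = 5.0000.

5.0000


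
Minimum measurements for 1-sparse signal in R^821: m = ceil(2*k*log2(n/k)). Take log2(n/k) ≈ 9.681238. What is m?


log2(n/k) = log2(821/1) ≈ 9.681238.
2*k*log2(n/k) ≈ 2*1*9.681238 = 19.362476.
m = ceil(19.362476) = 20.

20


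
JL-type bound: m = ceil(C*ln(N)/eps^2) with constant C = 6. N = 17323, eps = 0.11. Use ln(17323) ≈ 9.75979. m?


ln(17323) ≈ 9.75979.
eps^2 = 0.11^2 = 0.0121.
C*ln(N)/eps^2 ≈ 6*9.75979/0.0121 ≈ 4839.5653.
m = ceil(4839.5653) = 4840.

4840


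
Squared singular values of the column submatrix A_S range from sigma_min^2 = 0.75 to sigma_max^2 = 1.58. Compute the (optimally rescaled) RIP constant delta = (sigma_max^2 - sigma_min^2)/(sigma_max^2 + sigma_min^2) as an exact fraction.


lambda_max - lambda_min = 1.58 - 0.75 = 0.83.
lambda_max + lambda_min = 1.58 + 0.75 = 2.33.
delta = 0.83/2.33 = 83/233.

83/233


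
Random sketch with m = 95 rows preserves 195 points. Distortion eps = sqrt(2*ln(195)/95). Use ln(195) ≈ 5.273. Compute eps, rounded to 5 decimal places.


ln(195) ≈ 5.273.
2*ln(N)/m ≈ 2*5.273/95 ≈ 0.11101053.
eps = sqrt(0.11101053) ≈ 0.3331824 ≈ 0.33318.

0.33318


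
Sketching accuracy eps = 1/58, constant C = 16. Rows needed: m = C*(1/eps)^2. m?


1/eps = 58.
(1/eps)^2 = 3364.
m = 16*3364 = 53824.

53824


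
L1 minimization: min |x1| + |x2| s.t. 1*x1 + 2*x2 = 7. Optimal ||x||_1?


Axis intercepts:
  x1 = 7, x2 = 0: L1 = 7
  x1 = 0, x2 = 7/2: L1 = 7/2
x* = (0, 7/2)
||x*||_1 = 7/2.

7/2


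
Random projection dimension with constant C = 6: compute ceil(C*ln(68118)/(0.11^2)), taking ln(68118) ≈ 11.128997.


ln(68118) ≈ 11.128997.
eps^2 = 0.11^2 = 0.0121.
C*ln(N)/eps^2 ≈ 6*11.128997/0.0121 ≈ 5518.5109.
m = ceil(5518.5109) = 5519.

5519


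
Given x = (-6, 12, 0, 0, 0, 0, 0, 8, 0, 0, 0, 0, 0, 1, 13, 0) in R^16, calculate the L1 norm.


Non-zero entries: [(0, -6), (1, 12), (7, 8), (13, 1), (14, 13)]
Absolute values: [6, 12, 8, 1, 13]
||x||_1 = sum = 40.

40


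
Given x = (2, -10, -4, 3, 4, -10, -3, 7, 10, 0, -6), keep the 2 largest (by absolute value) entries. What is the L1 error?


Sorted |x_i| descending: [10, 10, 10, 7, 6, 4, 4, 3, 3, 2, 0]
Keep top 2: [10, 10]
Tail entries: [10, 7, 6, 4, 4, 3, 3, 2, 0]
L1 error = sum of tail = 39.

39


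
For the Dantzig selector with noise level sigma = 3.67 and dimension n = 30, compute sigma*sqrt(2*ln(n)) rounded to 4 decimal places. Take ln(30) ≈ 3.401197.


ln(30) ≈ 3.401197.
2*ln(n) ≈ 6.802394.
sqrt(2*ln(n)) ≈ sqrt(6.802394) ≈ 2.60814.
threshold ≈ 3.67*2.60814 = 9.5718738 ≈ 9.5719.

9.5719


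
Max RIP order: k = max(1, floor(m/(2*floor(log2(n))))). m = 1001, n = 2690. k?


floor(log2(2690)) = 11.
2*11 = 22.
m/(2*floor(log2(n))) = 1001/22 ≈ 45.5.
floor = 45.
k = max(1, 45) = 45.

45


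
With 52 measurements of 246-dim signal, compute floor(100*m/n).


100*m/n = 100*52/246 ≈ 21.1382.
floor = 21.

21


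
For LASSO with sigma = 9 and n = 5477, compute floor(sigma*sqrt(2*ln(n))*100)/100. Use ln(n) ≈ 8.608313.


ln(5477) ≈ 8.608313.
2*ln(n) ≈ 17.216626.
sqrt(2*ln(n)) ≈ sqrt(17.216626) ≈ 4.149292.
lambda ≈ 9*4.149292 = 37.343628.
floor(lambda*100)/100 = 37.34.

37.34


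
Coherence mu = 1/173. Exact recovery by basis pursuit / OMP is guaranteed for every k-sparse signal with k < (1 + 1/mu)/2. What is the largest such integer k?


1/mu = 173.
1 + 1/mu = 174.
(1 + 1/mu)/2 = 87 is an integer and the inequality is strict, so k_max = 87 - 1 = 86.

86


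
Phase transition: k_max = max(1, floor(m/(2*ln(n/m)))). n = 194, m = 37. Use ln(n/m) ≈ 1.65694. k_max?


n/m = 194/37.
ln(n/m) ≈ 1.65694.
2*ln(n/m) ≈ 3.31388.
m/(2*ln(n/m)) ≈ 37/3.31388 ≈ 11.1652.
floor = 11.
k_max = max(1, 11) = 11.

11


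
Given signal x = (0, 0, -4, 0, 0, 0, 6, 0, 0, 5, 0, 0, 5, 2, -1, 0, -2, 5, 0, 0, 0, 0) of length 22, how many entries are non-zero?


Non-zero positions: [2, 6, 9, 12, 13, 14, 16, 17].
Sparsity = 8.

8


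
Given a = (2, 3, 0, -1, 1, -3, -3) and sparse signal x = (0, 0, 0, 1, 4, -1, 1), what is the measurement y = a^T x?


Non-zero terms: ['-1*1', '1*4', '-3*-1', '-3*1']
Products: [-1, 4, 3, -3]
y = sum = 3.

3


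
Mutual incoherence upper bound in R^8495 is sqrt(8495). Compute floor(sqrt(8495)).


92^2 = 8464 <= 8495 < 8649 = 93^2, so 92 <= sqrt(8495) < 93.
floor(sqrt(8495)) = 92.

92


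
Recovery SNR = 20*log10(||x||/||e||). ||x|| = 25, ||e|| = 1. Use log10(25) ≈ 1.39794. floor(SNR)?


||x||/||e|| = 25/1 = 25.
log10(25) ≈ 1.39794.
20*log10(||x||/||e||) ≈ 20*1.39794 = 27.9588.
floor(27.9588) = 27.

27


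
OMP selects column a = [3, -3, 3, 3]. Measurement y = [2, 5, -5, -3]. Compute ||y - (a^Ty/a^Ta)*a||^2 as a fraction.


a^T a = 36.
a^T y = -33.
coeff = -33/36 = -11/12.
||r||^2 = 131/4.

131/4


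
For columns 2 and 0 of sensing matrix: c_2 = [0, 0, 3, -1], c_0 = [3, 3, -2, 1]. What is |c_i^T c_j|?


Inner product: 0*3 + 0*3 + 3*-2 + -1*1
Products: [0, 0, -6, -1]
Sum = -7.
|dot| = 7.

7


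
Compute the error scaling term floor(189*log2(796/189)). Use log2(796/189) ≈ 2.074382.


log2(n/k) = log2(796/189) ≈ 2.074382.
k*log2(n/k) ≈ 189*2.074382 = 392.058198.
floor(392.058198) = 392.

392


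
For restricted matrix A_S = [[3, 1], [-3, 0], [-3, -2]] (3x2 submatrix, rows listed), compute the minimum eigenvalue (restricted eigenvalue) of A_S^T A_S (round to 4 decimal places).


A_S^T A_S = [[27, 9], [9, 5]].
trace = 32.
det = 54.
disc = trace^2 - 4*det = 1024 - 4*54 = 808.
sqrt(808) ≈ 28.425341.
lam_min = (32 - sqrt(808))/2 ≈ (32 - 28.425341)/2 = 1.7873295 ≈ 1.7873.

1.7873


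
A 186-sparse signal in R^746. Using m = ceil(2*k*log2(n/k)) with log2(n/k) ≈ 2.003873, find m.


log2(n/k) = log2(746/186) ≈ 2.003873.
2*k*log2(n/k) ≈ 2*186*2.003873 = 745.440756.
m = ceil(745.440756) = 746.

746


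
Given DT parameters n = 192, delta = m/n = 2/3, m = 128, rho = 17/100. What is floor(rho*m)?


m = 2/3*192 = 128.
rho = 17/100.
rho*m = 17/100*128 = 21.76.
k = floor(21.76) = 21.

21


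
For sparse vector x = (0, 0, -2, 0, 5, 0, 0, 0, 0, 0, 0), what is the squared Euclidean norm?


Non-zero entries: [(2, -2), (4, 5)]
Squares: [4, 25]
||x||_2^2 = sum = 29.

29


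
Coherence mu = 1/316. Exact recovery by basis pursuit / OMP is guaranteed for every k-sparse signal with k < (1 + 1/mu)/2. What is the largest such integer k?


1/mu = 316.
1 + 1/mu = 317.
(1 + 1/mu)/2 = 158.5 is not an integer, so k_max = floor(158.5) = 158.

158


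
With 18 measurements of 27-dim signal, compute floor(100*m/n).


100*m/n = 100*18/27 ≈ 66.6667.
floor = 66.

66


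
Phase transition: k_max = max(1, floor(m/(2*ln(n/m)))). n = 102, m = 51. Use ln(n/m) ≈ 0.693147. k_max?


n/m = 102/51 = 2.
ln(n/m) ≈ 0.693147.
2*ln(n/m) ≈ 1.386294.
m/(2*ln(n/m)) ≈ 51/1.386294 ≈ 36.7887.
floor = 36.
k_max = max(1, 36) = 36.

36


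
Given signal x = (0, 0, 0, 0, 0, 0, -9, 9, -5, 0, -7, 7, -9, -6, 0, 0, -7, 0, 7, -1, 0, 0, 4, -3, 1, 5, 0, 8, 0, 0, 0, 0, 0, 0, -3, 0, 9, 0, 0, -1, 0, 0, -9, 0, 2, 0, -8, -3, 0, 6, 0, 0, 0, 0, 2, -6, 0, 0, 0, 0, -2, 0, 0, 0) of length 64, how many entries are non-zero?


Non-zero positions: [6, 7, 8, 10, 11, 12, 13, 16, 18, 19, 22, 23, 24, 25, 27, 34, 36, 39, 42, 44, 46, 47, 49, 54, 55, 60].
Sparsity = 26.

26


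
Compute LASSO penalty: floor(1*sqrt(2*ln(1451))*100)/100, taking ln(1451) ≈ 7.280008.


ln(1451) ≈ 7.280008.
2*ln(n) ≈ 14.560016.
sqrt(2*ln(n)) ≈ sqrt(14.560016) ≈ 3.815759.
lambda ≈ 1*3.815759 = 3.815759.
floor(lambda*100)/100 = 3.81.

3.81


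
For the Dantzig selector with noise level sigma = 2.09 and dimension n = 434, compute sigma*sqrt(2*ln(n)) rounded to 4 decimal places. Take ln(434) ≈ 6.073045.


ln(434) ≈ 6.073045.
2*ln(n) ≈ 12.14609.
sqrt(2*ln(n)) ≈ sqrt(12.14609) ≈ 3.485124.
threshold ≈ 2.09*3.485124 = 7.28390916 ≈ 7.2839.

7.2839


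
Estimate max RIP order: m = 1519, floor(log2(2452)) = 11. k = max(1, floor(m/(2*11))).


floor(log2(2452)) = 11.
2*11 = 22.
m/(2*floor(log2(n))) = 1519/22 ≈ 69.0455.
floor = 69.
k = max(1, 69) = 69.

69


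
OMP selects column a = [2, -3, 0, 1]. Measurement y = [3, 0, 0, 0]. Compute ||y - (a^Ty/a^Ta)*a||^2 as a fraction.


a^T a = 14.
a^T y = 6.
coeff = 6/14 = 3/7.
||r||^2 = 45/7.

45/7


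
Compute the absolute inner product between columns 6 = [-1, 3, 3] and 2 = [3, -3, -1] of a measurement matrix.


Inner product: -1*3 + 3*-3 + 3*-1
Products: [-3, -9, -3]
Sum = -15.
|dot| = 15.

15


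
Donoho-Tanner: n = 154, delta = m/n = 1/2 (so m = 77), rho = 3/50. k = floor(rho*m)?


m = 1/2*154 = 77.
rho = 3/50.
rho*m = 3/50*77 = 4.62.
k = floor(4.62) = 4.

4


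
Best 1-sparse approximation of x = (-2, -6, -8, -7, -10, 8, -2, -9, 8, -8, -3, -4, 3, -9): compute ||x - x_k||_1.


Sorted |x_i| descending: [10, 9, 9, 8, 8, 8, 8, 7, 6, 4, 3, 3, 2, 2]
Keep top 1: [10]
Tail entries: [9, 9, 8, 8, 8, 8, 7, 6, 4, 3, 3, 2, 2]
L1 error = sum of tail = 77.

77


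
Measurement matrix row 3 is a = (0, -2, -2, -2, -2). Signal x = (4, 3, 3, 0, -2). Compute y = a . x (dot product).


Non-zero terms: ['0*4', '-2*3', '-2*3', '-2*-2']
Products: [0, -6, -6, 4]
y = sum = -8.

-8


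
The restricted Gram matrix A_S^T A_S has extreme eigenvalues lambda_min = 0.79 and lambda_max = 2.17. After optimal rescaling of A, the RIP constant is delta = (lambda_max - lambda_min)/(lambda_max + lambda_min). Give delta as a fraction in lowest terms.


lambda_max - lambda_min = 2.17 - 0.79 = 1.38.
lambda_max + lambda_min = 2.17 + 0.79 = 2.96.
delta = 1.38/2.96 = 138/296 = 69/148.

69/148


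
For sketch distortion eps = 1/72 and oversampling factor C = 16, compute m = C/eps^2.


1/eps = 72.
(1/eps)^2 = 5184.
m = 16*5184 = 82944.

82944


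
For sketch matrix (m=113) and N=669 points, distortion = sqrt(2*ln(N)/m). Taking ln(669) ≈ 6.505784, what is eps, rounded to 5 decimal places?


ln(669) ≈ 6.505784.
2*ln(N)/m ≈ 2*6.505784/113 ≈ 0.11514662.
eps = sqrt(0.11514662) ≈ 0.3393326 ≈ 0.33933.

0.33933


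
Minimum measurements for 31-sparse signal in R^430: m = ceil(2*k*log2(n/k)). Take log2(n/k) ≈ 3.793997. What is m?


log2(n/k) = log2(430/31) ≈ 3.793997.
2*k*log2(n/k) ≈ 2*31*3.793997 = 235.227814.
m = ceil(235.227814) = 236.

236


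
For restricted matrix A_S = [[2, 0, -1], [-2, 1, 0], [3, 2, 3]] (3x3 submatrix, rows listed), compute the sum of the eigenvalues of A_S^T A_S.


Sum of eigenvalues of A_S^T A_S = trace(A_S^T A_S) = sum of squared column norms of A_S.
A_S^T A_S diagonal: [17, 5, 10].
trace = 17 + 5 + 10 = 32.

32


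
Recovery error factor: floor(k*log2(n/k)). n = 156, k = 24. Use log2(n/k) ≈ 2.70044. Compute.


log2(n/k) = log2(156/24) ≈ 2.70044.
k*log2(n/k) ≈ 24*2.70044 = 64.81056.
floor(64.81056) = 64.

64


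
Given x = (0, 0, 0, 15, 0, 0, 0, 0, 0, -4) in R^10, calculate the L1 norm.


Non-zero entries: [(3, 15), (9, -4)]
Absolute values: [15, 4]
||x||_1 = sum = 19.

19


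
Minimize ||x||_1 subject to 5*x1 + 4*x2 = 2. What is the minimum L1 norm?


Axis intercepts:
  x1 = 2/5, x2 = 0: L1 = 2/5
  x1 = 0, x2 = 1/2: L1 = 1/2
x* = (2/5, 0)
||x*||_1 = 2/5.

2/5


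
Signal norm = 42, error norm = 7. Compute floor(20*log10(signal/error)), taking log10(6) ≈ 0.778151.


||x||/||e|| = 42/7 = 6.
log10(6) ≈ 0.778151.
20*log10(||x||/||e||) ≈ 20*0.778151 = 15.56302.
floor(15.56302) = 15.

15


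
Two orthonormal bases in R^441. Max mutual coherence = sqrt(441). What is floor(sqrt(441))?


21^2 = 441 <= 441 < 484 = 22^2, so 21 <= sqrt(441) < 22.
floor(sqrt(441)) = 21.

21


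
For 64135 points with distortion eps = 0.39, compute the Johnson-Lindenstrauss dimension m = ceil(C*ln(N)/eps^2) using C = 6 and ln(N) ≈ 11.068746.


ln(64135) ≈ 11.068746.
eps^2 = 0.39^2 = 0.1521.
C*ln(N)/eps^2 ≈ 6*11.068746/0.1521 ≈ 436.6369.
m = ceil(436.6369) = 437.

437


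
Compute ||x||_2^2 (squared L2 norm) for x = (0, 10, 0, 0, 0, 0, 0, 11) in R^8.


Non-zero entries: [(1, 10), (7, 11)]
Squares: [100, 121]
||x||_2^2 = sum = 221.

221


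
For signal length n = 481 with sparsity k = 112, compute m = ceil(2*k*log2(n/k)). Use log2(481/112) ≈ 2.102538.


log2(n/k) = log2(481/112) ≈ 2.102538.
2*k*log2(n/k) ≈ 2*112*2.102538 = 470.968512.
m = ceil(470.968512) = 471.

471


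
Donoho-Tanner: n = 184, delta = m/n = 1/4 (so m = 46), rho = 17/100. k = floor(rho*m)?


m = 1/4*184 = 46.
rho = 17/100.
rho*m = 17/100*46 = 7.82.
k = floor(7.82) = 7.

7


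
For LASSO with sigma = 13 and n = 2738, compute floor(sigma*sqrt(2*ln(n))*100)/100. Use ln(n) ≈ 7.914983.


ln(2738) ≈ 7.914983.
2*ln(n) ≈ 15.829966.
sqrt(2*ln(n)) ≈ sqrt(15.829966) ≈ 3.978689.
lambda ≈ 13*3.978689 = 51.722957.
floor(lambda*100)/100 = 51.72.

51.72


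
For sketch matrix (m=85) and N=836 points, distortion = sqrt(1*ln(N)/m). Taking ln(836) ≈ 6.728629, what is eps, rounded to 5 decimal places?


ln(836) ≈ 6.728629.
1*ln(N)/m ≈ 1*6.728629/85 ≈ 0.07916034.
eps = sqrt(0.07916034) ≈ 0.2813545 ≈ 0.28135.

0.28135


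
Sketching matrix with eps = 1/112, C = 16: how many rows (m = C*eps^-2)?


1/eps = 112.
(1/eps)^2 = 12544.
m = 16*12544 = 200704.

200704


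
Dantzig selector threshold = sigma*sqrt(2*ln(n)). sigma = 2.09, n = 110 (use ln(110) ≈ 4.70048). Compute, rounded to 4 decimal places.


ln(110) ≈ 4.70048.
2*ln(n) ≈ 9.40096.
sqrt(2*ln(n)) ≈ sqrt(9.40096) ≈ 3.066098.
threshold ≈ 2.09*3.066098 = 6.40814482 ≈ 6.4081.

6.4081


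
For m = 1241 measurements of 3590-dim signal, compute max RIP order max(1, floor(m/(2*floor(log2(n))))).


floor(log2(3590)) = 11.
2*11 = 22.
m/(2*floor(log2(n))) = 1241/22 ≈ 56.4091.
floor = 56.
k = max(1, 56) = 56.

56


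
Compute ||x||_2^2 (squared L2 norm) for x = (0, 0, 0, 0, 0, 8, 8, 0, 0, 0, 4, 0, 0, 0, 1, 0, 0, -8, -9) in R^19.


Non-zero entries: [(5, 8), (6, 8), (10, 4), (14, 1), (17, -8), (18, -9)]
Squares: [64, 64, 16, 1, 64, 81]
||x||_2^2 = sum = 290.

290


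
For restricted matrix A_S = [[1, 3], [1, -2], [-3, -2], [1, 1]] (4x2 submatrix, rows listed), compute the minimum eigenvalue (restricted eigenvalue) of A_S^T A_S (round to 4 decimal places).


A_S^T A_S = [[12, 8], [8, 18]].
trace = 30.
det = 152.
disc = trace^2 - 4*det = 900 - 4*152 = 292.
sqrt(292) ≈ 17.088007.
lam_min = (30 - sqrt(292))/2 ≈ (30 - 17.088007)/2 = 6.4559965 ≈ 6.4560.

6.4560


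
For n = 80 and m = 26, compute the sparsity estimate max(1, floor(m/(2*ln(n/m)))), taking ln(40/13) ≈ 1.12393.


n/m = 80/26 = 40/13.
ln(n/m) ≈ 1.12393.
2*ln(n/m) ≈ 2.24786.
m/(2*ln(n/m)) ≈ 26/2.24786 ≈ 11.5666.
floor = 11.
k_max = max(1, 11) = 11.

11


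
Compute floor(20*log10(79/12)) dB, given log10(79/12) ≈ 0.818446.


||x||/||e|| = 79/12.
log10(79/12) ≈ 0.818446.
20*log10(||x||/||e||) ≈ 20*0.818446 = 16.36892.
floor(16.36892) = 16.

16


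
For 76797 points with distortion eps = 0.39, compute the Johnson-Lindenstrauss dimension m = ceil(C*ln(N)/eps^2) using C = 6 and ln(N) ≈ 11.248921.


ln(76797) ≈ 11.248921.
eps^2 = 0.39^2 = 0.1521.
C*ln(N)/eps^2 ≈ 6*11.248921/0.1521 ≈ 443.7444.
m = ceil(443.7444) = 444.

444


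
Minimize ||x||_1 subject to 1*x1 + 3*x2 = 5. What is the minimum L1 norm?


Axis intercepts:
  x1 = 5, x2 = 0: L1 = 5
  x1 = 0, x2 = 5/3: L1 = 5/3
x* = (0, 5/3)
||x*||_1 = 5/3.

5/3


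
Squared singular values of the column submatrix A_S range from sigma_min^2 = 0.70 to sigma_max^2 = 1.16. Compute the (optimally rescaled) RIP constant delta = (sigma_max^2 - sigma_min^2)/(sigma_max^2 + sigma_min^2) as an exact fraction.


lambda_max - lambda_min = 1.16 - 0.70 = 0.46.
lambda_max + lambda_min = 1.16 + 0.70 = 1.86.
delta = 0.46/1.86 = 46/186 = 23/93.

23/93


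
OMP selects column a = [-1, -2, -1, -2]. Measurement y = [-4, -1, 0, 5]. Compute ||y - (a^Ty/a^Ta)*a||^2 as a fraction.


a^T a = 10.
a^T y = -4.
coeff = -4/10 = -2/5.
||r||^2 = 202/5.

202/5


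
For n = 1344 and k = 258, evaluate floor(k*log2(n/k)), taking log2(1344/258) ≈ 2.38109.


log2(n/k) = log2(1344/258) ≈ 2.38109.
k*log2(n/k) ≈ 258*2.38109 = 614.32122.
floor(614.32122) = 614.

614


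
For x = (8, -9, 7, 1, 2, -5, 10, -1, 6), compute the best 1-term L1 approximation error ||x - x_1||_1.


Sorted |x_i| descending: [10, 9, 8, 7, 6, 5, 2, 1, 1]
Keep top 1: [10]
Tail entries: [9, 8, 7, 6, 5, 2, 1, 1]
L1 error = sum of tail = 39.

39


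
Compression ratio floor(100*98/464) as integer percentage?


100*m/n = 100*98/464 ≈ 21.1207.
floor = 21.

21


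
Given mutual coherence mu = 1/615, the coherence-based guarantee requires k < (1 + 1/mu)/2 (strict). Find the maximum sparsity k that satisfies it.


1/mu = 615.
1 + 1/mu = 616.
(1 + 1/mu)/2 = 308 is an integer and the inequality is strict, so k_max = 308 - 1 = 307.

307


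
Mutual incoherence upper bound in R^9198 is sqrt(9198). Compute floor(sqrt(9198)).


95^2 = 9025 <= 9198 < 9216 = 96^2, so 95 <= sqrt(9198) < 96.
floor(sqrt(9198)) = 95.

95


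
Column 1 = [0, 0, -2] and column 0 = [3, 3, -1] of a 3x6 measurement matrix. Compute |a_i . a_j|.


Inner product: 0*3 + 0*3 + -2*-1
Products: [0, 0, 2]
Sum = 2.
|dot| = 2.

2


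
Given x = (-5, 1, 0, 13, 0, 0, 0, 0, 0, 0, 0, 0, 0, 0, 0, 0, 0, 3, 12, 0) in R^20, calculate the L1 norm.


Non-zero entries: [(0, -5), (1, 1), (3, 13), (17, 3), (18, 12)]
Absolute values: [5, 1, 13, 3, 12]
||x||_1 = sum = 34.

34


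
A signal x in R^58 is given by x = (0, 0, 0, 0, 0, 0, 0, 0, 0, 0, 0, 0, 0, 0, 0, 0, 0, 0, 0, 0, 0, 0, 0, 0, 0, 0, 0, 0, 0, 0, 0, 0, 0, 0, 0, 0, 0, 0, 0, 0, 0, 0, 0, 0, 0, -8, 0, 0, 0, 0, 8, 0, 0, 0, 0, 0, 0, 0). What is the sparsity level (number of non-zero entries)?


Non-zero positions: [45, 50].
Sparsity = 2.

2


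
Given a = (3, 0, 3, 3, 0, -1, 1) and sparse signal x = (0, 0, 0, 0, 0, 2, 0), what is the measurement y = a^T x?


Non-zero terms: ['-1*2']
Products: [-2]
y = sum = -2.

-2


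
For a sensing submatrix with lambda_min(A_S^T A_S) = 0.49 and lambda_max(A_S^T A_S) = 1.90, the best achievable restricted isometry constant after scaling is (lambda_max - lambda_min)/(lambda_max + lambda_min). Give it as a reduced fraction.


lambda_max - lambda_min = 1.90 - 0.49 = 1.41.
lambda_max + lambda_min = 1.90 + 0.49 = 2.39.
delta = 1.41/2.39 = 141/239.

141/239


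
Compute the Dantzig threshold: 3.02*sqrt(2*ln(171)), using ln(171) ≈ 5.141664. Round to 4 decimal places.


ln(171) ≈ 5.141664.
2*ln(n) ≈ 10.283328.
sqrt(2*ln(n)) ≈ sqrt(10.283328) ≈ 3.206763.
threshold ≈ 3.02*3.206763 = 9.68442426 ≈ 9.6844.

9.6844


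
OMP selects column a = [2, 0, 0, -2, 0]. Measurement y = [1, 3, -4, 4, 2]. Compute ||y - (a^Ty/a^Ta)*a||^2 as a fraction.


a^T a = 8.
a^T y = -6.
coeff = -6/8 = -3/4.
||r||^2 = 83/2.

83/2


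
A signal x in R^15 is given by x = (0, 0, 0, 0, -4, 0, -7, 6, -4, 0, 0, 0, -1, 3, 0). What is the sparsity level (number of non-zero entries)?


Non-zero positions: [4, 6, 7, 8, 12, 13].
Sparsity = 6.

6


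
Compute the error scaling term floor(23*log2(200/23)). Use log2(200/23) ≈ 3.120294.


log2(n/k) = log2(200/23) ≈ 3.120294.
k*log2(n/k) ≈ 23*3.120294 = 71.766762.
floor(71.766762) = 71.

71


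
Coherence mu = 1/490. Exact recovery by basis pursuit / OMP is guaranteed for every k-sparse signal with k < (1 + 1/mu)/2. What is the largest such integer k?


1/mu = 490.
1 + 1/mu = 491.
(1 + 1/mu)/2 = 245.5 is not an integer, so k_max = floor(245.5) = 245.

245


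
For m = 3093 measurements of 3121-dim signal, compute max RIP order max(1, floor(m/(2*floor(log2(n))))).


floor(log2(3121)) = 11.
2*11 = 22.
m/(2*floor(log2(n))) = 3093/22 ≈ 140.5909.
floor = 140.
k = max(1, 140) = 140.

140


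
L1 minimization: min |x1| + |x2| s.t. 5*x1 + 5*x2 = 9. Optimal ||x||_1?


Axis intercepts:
  x1 = 9/5, x2 = 0: L1 = 9/5
  x1 = 0, x2 = 9/5: L1 = 9/5
x* = (9/5, 0)
||x*||_1 = 9/5.

9/5


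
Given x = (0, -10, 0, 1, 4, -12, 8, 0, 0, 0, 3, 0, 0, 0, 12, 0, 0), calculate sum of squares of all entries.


Non-zero entries: [(1, -10), (3, 1), (4, 4), (5, -12), (6, 8), (10, 3), (14, 12)]
Squares: [100, 1, 16, 144, 64, 9, 144]
||x||_2^2 = sum = 478.

478


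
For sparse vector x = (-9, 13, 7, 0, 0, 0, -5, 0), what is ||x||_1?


Non-zero entries: [(0, -9), (1, 13), (2, 7), (6, -5)]
Absolute values: [9, 13, 7, 5]
||x||_1 = sum = 34.

34


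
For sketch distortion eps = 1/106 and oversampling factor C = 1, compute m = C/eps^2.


1/eps = 106.
(1/eps)^2 = 11236.
m = 1*11236 = 11236.

11236


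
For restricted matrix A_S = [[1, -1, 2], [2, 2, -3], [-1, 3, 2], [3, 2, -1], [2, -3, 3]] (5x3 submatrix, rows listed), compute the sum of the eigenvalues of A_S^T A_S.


Sum of eigenvalues of A_S^T A_S = trace(A_S^T A_S) = sum of squared column norms of A_S.
A_S^T A_S diagonal: [19, 27, 27].
trace = 19 + 27 + 27 = 73.

73


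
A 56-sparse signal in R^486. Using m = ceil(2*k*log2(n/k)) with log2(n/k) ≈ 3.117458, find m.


log2(n/k) = log2(486/56) ≈ 3.117458.
2*k*log2(n/k) ≈ 2*56*3.117458 = 349.155296.
m = ceil(349.155296) = 350.

350


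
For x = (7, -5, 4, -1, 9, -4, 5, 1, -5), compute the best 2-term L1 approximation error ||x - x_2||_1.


Sorted |x_i| descending: [9, 7, 5, 5, 5, 4, 4, 1, 1]
Keep top 2: [9, 7]
Tail entries: [5, 5, 5, 4, 4, 1, 1]
L1 error = sum of tail = 25.

25


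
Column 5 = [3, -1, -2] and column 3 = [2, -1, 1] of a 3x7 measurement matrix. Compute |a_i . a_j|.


Inner product: 3*2 + -1*-1 + -2*1
Products: [6, 1, -2]
Sum = 5.
|dot| = 5.

5


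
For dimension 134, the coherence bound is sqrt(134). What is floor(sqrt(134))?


11^2 = 121 <= 134 < 144 = 12^2, so 11 <= sqrt(134) < 12.
floor(sqrt(134)) = 11.

11


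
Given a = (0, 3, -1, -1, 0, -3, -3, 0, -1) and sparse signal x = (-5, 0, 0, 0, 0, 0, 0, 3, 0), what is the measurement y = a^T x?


Non-zero terms: ['0*-5', '0*3']
Products: [0, 0]
y = sum = 0.

0


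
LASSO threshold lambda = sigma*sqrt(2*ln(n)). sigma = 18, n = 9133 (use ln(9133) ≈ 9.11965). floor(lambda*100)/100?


ln(9133) ≈ 9.11965.
2*ln(n) ≈ 18.2393.
sqrt(2*ln(n)) ≈ sqrt(18.2393) ≈ 4.270749.
lambda ≈ 18*4.270749 = 76.873482.
floor(lambda*100)/100 = 76.87.

76.87


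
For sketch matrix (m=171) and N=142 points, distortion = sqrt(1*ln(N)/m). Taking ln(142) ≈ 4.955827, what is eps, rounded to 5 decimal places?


ln(142) ≈ 4.955827.
1*ln(N)/m ≈ 1*4.955827/171 ≈ 0.02898144.
eps = sqrt(0.02898144) ≈ 0.1702394 ≈ 0.17024.

0.17024


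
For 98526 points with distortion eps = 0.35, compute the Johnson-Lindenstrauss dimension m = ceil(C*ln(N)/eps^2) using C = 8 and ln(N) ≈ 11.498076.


ln(98526) ≈ 11.498076.
eps^2 = 0.35^2 = 0.1225.
C*ln(N)/eps^2 ≈ 8*11.498076/0.1225 ≈ 750.8948.
m = ceil(750.8948) = 751.

751


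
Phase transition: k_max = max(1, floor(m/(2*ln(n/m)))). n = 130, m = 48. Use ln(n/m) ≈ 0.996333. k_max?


n/m = 130/48 = 65/24.
ln(n/m) ≈ 0.996333.
2*ln(n/m) ≈ 1.992666.
m/(2*ln(n/m)) ≈ 48/1.992666 ≈ 24.0883.
floor = 24.
k_max = max(1, 24) = 24.

24


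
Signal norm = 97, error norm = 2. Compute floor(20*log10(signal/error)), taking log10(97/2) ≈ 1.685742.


||x||/||e|| = 97/2.
log10(97/2) ≈ 1.685742.
20*log10(||x||/||e||) ≈ 20*1.685742 = 33.71484.
floor(33.71484) = 33.

33


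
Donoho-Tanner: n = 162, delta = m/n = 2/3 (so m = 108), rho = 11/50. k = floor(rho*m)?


m = 2/3*162 = 108.
rho = 11/50.
rho*m = 11/50*108 = 23.76.
k = floor(23.76) = 23.

23


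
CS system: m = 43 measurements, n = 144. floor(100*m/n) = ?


100*m/n = 100*43/144 ≈ 29.8611.
floor = 29.

29


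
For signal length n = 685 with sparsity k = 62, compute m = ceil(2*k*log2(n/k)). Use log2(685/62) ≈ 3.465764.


log2(n/k) = log2(685/62) ≈ 3.465764.
2*k*log2(n/k) ≈ 2*62*3.465764 = 429.754736.
m = ceil(429.754736) = 430.

430


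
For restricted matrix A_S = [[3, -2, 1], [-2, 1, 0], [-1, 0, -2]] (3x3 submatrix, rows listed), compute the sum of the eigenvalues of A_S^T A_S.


Sum of eigenvalues of A_S^T A_S = trace(A_S^T A_S) = sum of squared column norms of A_S.
A_S^T A_S diagonal: [14, 5, 5].
trace = 14 + 5 + 5 = 24.

24
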